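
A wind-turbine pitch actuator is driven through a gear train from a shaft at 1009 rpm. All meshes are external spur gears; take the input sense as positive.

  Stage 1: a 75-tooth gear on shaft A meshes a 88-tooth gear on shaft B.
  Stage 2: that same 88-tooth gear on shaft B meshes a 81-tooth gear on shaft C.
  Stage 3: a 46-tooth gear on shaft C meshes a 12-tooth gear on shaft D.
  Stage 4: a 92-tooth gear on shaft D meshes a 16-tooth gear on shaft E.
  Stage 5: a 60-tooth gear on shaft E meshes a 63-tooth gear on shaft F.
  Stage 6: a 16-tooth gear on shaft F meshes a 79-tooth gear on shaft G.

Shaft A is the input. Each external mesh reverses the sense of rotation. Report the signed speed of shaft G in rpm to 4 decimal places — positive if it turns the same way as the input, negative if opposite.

Stage 1 [75T→88T]: ω = 1009.0000×75/88 = 859.9432 rpm, dir flips to −; running = −859.9432
Stage 2 [88T→81T]: ω = 859.9432×88/81 = 934.2593 rpm, dir flips to +; running = +934.2593
Stage 3 [46T→12T]: ω = 934.2593×46/12 = 3581.3272 rpm, dir flips to −; running = −3581.3272
Stage 4 [92T→16T]: ω = 3581.3272×92/16 = 20592.6312 rpm, dir flips to +; running = +20592.6312
Stage 5 [60T→63T]: ω = 20592.6312×60/63 = 19612.0297 rpm, dir flips to −; running = −19612.0297
Stage 6 [16T→79T]: ω = 19612.0297×16/79 = 3972.0566 rpm, dir flips to +; running = +3972.0566

+3972.0566 rpm (same as input, |ω| = 3972.0566 rpm)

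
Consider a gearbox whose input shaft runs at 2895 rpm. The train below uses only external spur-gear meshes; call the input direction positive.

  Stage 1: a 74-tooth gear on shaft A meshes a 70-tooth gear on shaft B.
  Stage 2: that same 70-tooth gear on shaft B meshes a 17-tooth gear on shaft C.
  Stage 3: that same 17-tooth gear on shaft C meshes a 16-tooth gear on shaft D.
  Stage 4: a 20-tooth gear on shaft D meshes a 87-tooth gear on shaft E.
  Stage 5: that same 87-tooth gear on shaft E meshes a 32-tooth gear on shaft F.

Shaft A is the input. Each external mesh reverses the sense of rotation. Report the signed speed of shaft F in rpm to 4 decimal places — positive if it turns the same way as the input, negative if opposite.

-8368.3594 rpm (opposite to input, |ω| = 8368.3594 rpm)

Stage 1 [74T→70T]: ω = 2895.0000×74/70 = 3060.4286 rpm, dir flips to −; running = −3060.4286
Stage 2 [70T→17T]: ω = 3060.4286×70/17 = 12601.7647 rpm, dir flips to +; running = +12601.7647
Stage 3 [17T→16T]: ω = 12601.7647×17/16 = 13389.3750 rpm, dir flips to −; running = −13389.3750
Stage 4 [20T→87T]: ω = 13389.3750×20/87 = 3078.0172 rpm, dir flips to +; running = +3078.0172
Stage 5 [87T→32T]: ω = 3078.0172×87/32 = 8368.3594 rpm, dir flips to −; running = −8368.3594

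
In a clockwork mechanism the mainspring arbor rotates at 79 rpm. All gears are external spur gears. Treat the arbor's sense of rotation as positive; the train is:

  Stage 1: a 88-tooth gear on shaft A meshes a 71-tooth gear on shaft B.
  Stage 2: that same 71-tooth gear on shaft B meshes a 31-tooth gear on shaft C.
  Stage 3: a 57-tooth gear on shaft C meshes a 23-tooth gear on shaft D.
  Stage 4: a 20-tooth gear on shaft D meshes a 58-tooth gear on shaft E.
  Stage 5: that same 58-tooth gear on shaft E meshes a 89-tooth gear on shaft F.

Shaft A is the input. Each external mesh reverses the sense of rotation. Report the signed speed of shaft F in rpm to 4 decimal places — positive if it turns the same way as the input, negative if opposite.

Stage 1 [88T→71T]: ω = 79.0000×88/71 = 97.9155 rpm, dir flips to −; running = −97.9155
Stage 2 [71T→31T]: ω = 97.9155×71/31 = 224.2581 rpm, dir flips to +; running = +224.2581
Stage 3 [57T→23T]: ω = 224.2581×57/23 = 555.7700 rpm, dir flips to −; running = −555.7700
Stage 4 [20T→58T]: ω = 555.7700×20/58 = 191.6448 rpm, dir flips to +; running = +191.6448
Stage 5 [58T→89T]: ω = 191.6448×58/89 = 124.8921 rpm, dir flips to −; running = −124.8921

-124.8921 rpm (opposite to input, |ω| = 124.8921 rpm)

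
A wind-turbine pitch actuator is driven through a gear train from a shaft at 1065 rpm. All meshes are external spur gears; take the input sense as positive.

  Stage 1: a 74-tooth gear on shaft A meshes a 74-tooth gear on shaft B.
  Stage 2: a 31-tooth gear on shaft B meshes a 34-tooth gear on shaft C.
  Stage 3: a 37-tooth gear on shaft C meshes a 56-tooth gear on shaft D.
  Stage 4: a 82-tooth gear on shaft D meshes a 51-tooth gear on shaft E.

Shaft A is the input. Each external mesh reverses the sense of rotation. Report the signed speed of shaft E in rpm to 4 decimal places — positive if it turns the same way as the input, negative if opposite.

+1031.5488 rpm (same as input, |ω| = 1031.5488 rpm)

Stage 1 [74T→74T]: ω = 1065.0000×74/74 = 1065.0000 rpm, dir flips to −; running = −1065.0000
Stage 2 [31T→34T]: ω = 1065.0000×31/34 = 971.0294 rpm, dir flips to +; running = +971.0294
Stage 3 [37T→56T]: ω = 971.0294×37/56 = 641.5730 rpm, dir flips to −; running = −641.5730
Stage 4 [82T→51T]: ω = 641.5730×82/51 = 1031.5488 rpm, dir flips to +; running = +1031.5488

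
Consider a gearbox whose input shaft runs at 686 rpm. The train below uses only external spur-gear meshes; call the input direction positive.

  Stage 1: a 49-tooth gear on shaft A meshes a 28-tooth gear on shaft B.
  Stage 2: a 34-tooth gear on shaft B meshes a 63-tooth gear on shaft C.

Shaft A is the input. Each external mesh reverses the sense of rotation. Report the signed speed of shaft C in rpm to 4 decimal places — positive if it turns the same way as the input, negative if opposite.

+647.8889 rpm (same as input, |ω| = 647.8889 rpm)

Stage 1 [49T→28T]: ω = 686.0000×49/28 = 1200.5000 rpm, dir flips to −; running = −1200.5000
Stage 2 [34T→63T]: ω = 1200.5000×34/63 = 647.8889 rpm, dir flips to +; running = +647.8889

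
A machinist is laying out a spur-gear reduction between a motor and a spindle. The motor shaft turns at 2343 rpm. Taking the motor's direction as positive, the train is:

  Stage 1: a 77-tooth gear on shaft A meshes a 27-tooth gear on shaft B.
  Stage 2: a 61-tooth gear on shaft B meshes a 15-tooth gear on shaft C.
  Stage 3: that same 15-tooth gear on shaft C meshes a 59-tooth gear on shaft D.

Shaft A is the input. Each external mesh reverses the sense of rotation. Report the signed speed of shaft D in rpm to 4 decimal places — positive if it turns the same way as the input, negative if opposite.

Stage 1 [77T→27T]: ω = 2343.0000×77/27 = 6681.8889 rpm, dir flips to −; running = −6681.8889
Stage 2 [61T→15T]: ω = 6681.8889×61/15 = 27173.0148 rpm, dir flips to +; running = +27173.0148
Stage 3 [15T→59T]: ω = 27173.0148×15/59 = 6908.3936 rpm, dir flips to −; running = −6908.3936

-6908.3936 rpm (opposite to input, |ω| = 6908.3936 rpm)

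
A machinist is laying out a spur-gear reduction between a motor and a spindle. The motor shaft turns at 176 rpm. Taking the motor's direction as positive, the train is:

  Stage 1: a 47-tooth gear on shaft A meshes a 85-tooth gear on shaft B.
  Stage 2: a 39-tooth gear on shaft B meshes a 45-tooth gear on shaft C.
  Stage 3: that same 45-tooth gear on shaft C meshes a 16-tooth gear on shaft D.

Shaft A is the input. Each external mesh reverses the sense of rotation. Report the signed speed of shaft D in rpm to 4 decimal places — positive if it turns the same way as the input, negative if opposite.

-237.2118 rpm (opposite to input, |ω| = 237.2118 rpm)

Stage 1 [47T→85T]: ω = 176.0000×47/85 = 97.3176 rpm, dir flips to −; running = −97.3176
Stage 2 [39T→45T]: ω = 97.3176×39/45 = 84.3420 rpm, dir flips to +; running = +84.3420
Stage 3 [45T→16T]: ω = 84.3420×45/16 = 237.2118 rpm, dir flips to −; running = −237.2118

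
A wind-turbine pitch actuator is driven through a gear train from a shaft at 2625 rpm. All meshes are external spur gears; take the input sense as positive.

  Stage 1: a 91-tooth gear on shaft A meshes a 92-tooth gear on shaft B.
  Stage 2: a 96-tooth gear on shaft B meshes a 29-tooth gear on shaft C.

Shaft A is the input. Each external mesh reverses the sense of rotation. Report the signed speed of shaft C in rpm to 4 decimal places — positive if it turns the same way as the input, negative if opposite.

+8595.2024 rpm (same as input, |ω| = 8595.2024 rpm)

Stage 1 [91T→92T]: ω = 2625.0000×91/92 = 2596.4674 rpm, dir flips to −; running = −2596.4674
Stage 2 [96T→29T]: ω = 2596.4674×96/29 = 8595.2024 rpm, dir flips to +; running = +8595.2024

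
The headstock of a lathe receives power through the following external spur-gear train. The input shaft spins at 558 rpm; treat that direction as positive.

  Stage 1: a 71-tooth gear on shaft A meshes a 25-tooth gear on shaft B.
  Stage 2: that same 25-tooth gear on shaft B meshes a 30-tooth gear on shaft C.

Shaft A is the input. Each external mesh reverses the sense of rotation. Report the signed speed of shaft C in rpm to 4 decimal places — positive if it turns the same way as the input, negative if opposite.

Stage 1 [71T→25T]: ω = 558.0000×71/25 = 1584.7200 rpm, dir flips to −; running = −1584.7200
Stage 2 [25T→30T]: ω = 1584.7200×25/30 = 1320.6000 rpm, dir flips to +; running = +1320.6000

+1320.6000 rpm (same as input, |ω| = 1320.6000 rpm)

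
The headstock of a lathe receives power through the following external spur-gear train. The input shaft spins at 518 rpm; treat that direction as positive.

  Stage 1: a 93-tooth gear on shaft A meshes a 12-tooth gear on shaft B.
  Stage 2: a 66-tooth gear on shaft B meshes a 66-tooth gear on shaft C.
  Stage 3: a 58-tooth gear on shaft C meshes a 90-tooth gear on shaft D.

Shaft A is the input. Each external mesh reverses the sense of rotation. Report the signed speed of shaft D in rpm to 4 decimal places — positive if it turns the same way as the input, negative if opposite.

-2587.1222 rpm (opposite to input, |ω| = 2587.1222 rpm)

Stage 1 [93T→12T]: ω = 518.0000×93/12 = 4014.5000 rpm, dir flips to −; running = −4014.5000
Stage 2 [66T→66T]: ω = 4014.5000×66/66 = 4014.5000 rpm, dir flips to +; running = +4014.5000
Stage 3 [58T→90T]: ω = 4014.5000×58/90 = 2587.1222 rpm, dir flips to −; running = −2587.1222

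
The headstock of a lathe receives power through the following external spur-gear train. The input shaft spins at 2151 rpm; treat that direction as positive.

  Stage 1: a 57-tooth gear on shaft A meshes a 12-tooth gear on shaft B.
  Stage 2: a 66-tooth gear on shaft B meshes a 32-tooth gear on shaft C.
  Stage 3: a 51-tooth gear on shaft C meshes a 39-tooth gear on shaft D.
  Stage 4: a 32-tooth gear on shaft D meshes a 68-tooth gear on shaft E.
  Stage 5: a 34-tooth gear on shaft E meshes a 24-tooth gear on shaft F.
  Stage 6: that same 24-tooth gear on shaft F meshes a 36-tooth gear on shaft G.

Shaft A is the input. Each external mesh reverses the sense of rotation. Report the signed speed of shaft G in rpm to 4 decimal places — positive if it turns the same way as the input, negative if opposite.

+12247.6010 rpm (same as input, |ω| = 12247.6010 rpm)

Stage 1 [57T→12T]: ω = 2151.0000×57/12 = 10217.2500 rpm, dir flips to −; running = −10217.2500
Stage 2 [66T→32T]: ω = 10217.2500×66/32 = 21073.0781 rpm, dir flips to +; running = +21073.0781
Stage 3 [51T→39T]: ω = 21073.0781×51/39 = 27557.1022 rpm, dir flips to −; running = −27557.1022
Stage 4 [32T→68T]: ω = 27557.1022×32/68 = 12968.0481 rpm, dir flips to +; running = +12968.0481
Stage 5 [34T→24T]: ω = 12968.0481×34/24 = 18371.4014 rpm, dir flips to −; running = −18371.4014
Stage 6 [24T→36T]: ω = 18371.4014×24/36 = 12247.6010 rpm, dir flips to +; running = +12247.6010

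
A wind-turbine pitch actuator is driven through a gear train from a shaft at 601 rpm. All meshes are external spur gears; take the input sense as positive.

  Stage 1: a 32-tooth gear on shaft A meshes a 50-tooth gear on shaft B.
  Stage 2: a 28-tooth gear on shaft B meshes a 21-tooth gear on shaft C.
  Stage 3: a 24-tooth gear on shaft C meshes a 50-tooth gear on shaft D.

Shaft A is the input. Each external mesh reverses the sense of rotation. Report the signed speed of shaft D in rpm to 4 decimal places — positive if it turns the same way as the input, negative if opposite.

Stage 1 [32T→50T]: ω = 601.0000×32/50 = 384.6400 rpm, dir flips to −; running = −384.6400
Stage 2 [28T→21T]: ω = 384.6400×28/21 = 512.8533 rpm, dir flips to +; running = +512.8533
Stage 3 [24T→50T]: ω = 512.8533×24/50 = 246.1696 rpm, dir flips to −; running = −246.1696

-246.1696 rpm (opposite to input, |ω| = 246.1696 rpm)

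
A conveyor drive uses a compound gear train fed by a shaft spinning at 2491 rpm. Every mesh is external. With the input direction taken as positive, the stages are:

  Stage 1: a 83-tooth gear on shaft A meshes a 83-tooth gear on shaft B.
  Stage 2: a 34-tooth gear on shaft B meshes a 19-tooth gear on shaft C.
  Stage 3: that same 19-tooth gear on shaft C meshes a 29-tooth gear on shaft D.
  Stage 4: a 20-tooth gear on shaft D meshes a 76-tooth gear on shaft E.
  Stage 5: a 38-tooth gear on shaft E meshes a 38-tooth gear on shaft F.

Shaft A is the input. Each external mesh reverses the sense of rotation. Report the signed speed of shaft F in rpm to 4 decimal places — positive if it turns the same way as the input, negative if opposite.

Stage 1 [83T→83T]: ω = 2491.0000×83/83 = 2491.0000 rpm, dir flips to −; running = −2491.0000
Stage 2 [34T→19T]: ω = 2491.0000×34/19 = 4457.5789 rpm, dir flips to +; running = +4457.5789
Stage 3 [19T→29T]: ω = 4457.5789×19/29 = 2920.4828 rpm, dir flips to −; running = −2920.4828
Stage 4 [20T→76T]: ω = 2920.4828×20/76 = 768.5481 rpm, dir flips to +; running = +768.5481
Stage 5 [38T→38T]: ω = 768.5481×38/38 = 768.5481 rpm, dir flips to −; running = −768.5481

-768.5481 rpm (opposite to input, |ω| = 768.5481 rpm)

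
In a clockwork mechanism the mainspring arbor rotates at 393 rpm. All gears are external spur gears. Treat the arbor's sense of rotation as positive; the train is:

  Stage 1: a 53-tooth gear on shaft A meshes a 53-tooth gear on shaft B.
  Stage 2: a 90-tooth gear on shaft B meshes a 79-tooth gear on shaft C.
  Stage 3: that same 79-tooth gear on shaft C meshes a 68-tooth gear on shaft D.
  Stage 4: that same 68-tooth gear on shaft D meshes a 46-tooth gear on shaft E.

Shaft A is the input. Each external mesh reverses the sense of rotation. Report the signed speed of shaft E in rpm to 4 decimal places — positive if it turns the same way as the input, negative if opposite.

Stage 1 [53T→53T]: ω = 393.0000×53/53 = 393.0000 rpm, dir flips to −; running = −393.0000
Stage 2 [90T→79T]: ω = 393.0000×90/79 = 447.7215 rpm, dir flips to +; running = +447.7215
Stage 3 [79T→68T]: ω = 447.7215×79/68 = 520.1471 rpm, dir flips to −; running = −520.1471
Stage 4 [68T→46T]: ω = 520.1471×68/46 = 768.9130 rpm, dir flips to +; running = +768.9130

+768.9130 rpm (same as input, |ω| = 768.9130 rpm)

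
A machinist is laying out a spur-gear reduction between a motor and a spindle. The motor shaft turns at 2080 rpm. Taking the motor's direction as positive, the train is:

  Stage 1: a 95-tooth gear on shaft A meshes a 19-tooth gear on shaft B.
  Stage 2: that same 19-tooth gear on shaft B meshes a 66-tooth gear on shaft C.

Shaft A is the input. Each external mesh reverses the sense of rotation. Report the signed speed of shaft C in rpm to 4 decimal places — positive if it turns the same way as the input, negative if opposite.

Stage 1 [95T→19T]: ω = 2080.0000×95/19 = 10400.0000 rpm, dir flips to −; running = −10400.0000
Stage 2 [19T→66T]: ω = 10400.0000×19/66 = 2993.9394 rpm, dir flips to +; running = +2993.9394

+2993.9394 rpm (same as input, |ω| = 2993.9394 rpm)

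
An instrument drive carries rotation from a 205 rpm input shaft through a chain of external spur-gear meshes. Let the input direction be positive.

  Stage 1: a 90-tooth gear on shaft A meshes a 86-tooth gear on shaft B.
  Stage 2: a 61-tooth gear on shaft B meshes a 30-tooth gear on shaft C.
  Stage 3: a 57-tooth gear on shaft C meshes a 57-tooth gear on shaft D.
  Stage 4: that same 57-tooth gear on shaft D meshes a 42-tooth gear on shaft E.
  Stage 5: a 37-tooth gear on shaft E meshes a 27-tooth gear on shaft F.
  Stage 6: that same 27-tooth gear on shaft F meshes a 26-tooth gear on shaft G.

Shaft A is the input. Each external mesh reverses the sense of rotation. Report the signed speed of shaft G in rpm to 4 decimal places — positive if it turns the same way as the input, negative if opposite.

+842.4816 rpm (same as input, |ω| = 842.4816 rpm)

Stage 1 [90T→86T]: ω = 205.0000×90/86 = 214.5349 rpm, dir flips to −; running = −214.5349
Stage 2 [61T→30T]: ω = 214.5349×61/30 = 436.2209 rpm, dir flips to +; running = +436.2209
Stage 3 [57T→57T]: ω = 436.2209×57/57 = 436.2209 rpm, dir flips to −; running = −436.2209
Stage 4 [57T→42T]: ω = 436.2209×57/42 = 592.0141 rpm, dir flips to +; running = +592.0141
Stage 5 [37T→27T]: ω = 592.0141×37/27 = 811.2786 rpm, dir flips to −; running = −811.2786
Stage 6 [27T→26T]: ω = 811.2786×27/26 = 842.4816 rpm, dir flips to +; running = +842.4816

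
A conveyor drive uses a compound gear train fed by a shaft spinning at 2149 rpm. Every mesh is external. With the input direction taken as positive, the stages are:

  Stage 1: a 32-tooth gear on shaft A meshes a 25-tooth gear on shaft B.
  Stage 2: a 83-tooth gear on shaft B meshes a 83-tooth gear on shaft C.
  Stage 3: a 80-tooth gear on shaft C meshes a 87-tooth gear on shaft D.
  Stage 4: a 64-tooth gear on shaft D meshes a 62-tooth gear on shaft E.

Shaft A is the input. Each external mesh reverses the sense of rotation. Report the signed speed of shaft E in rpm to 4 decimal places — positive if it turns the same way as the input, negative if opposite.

Stage 1 [32T→25T]: ω = 2149.0000×32/25 = 2750.7200 rpm, dir flips to −; running = −2750.7200
Stage 2 [83T→83T]: ω = 2750.7200×83/83 = 2750.7200 rpm, dir flips to +; running = +2750.7200
Stage 3 [80T→87T]: ω = 2750.7200×80/87 = 2529.3977 rpm, dir flips to −; running = −2529.3977
Stage 4 [64T→62T]: ω = 2529.3977×64/62 = 2610.9912 rpm, dir flips to +; running = +2610.9912

+2610.9912 rpm (same as input, |ω| = 2610.9912 rpm)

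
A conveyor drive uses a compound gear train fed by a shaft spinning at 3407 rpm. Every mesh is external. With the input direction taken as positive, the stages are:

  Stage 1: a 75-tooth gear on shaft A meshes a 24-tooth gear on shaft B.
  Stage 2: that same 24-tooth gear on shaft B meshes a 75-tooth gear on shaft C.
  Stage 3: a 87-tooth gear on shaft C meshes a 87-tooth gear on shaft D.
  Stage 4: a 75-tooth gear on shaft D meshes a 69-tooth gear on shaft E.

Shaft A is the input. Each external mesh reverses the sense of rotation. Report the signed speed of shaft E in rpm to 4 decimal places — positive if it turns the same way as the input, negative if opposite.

Stage 1 [75T→24T]: ω = 3407.0000×75/24 = 10646.8750 rpm, dir flips to −; running = −10646.8750
Stage 2 [24T→75T]: ω = 10646.8750×24/75 = 3407.0000 rpm, dir flips to +; running = +3407.0000
Stage 3 [87T→87T]: ω = 3407.0000×87/87 = 3407.0000 rpm, dir flips to −; running = −3407.0000
Stage 4 [75T→69T]: ω = 3407.0000×75/69 = 3703.2609 rpm, dir flips to +; running = +3703.2609

+3703.2609 rpm (same as input, |ω| = 3703.2609 rpm)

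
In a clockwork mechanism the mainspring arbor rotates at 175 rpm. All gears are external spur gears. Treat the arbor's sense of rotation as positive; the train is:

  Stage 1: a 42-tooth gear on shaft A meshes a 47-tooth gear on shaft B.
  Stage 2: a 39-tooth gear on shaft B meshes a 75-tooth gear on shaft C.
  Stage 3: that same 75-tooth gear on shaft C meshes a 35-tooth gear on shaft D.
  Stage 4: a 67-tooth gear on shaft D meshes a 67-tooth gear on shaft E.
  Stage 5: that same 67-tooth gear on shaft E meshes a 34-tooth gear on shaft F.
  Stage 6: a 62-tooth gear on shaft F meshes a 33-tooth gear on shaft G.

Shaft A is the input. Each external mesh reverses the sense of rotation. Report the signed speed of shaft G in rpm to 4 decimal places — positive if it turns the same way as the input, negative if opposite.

+645.1485 rpm (same as input, |ω| = 645.1485 rpm)

Stage 1 [42T→47T]: ω = 175.0000×42/47 = 156.3830 rpm, dir flips to −; running = −156.3830
Stage 2 [39T→75T]: ω = 156.3830×39/75 = 81.3191 rpm, dir flips to +; running = +81.3191
Stage 3 [75T→35T]: ω = 81.3191×75/35 = 174.2553 rpm, dir flips to −; running = −174.2553
Stage 4 [67T→67T]: ω = 174.2553×67/67 = 174.2553 rpm, dir flips to +; running = +174.2553
Stage 5 [67T→34T]: ω = 174.2553×67/34 = 343.3855 rpm, dir flips to −; running = −343.3855
Stage 6 [62T→33T]: ω = 343.3855×62/33 = 645.1485 rpm, dir flips to +; running = +645.1485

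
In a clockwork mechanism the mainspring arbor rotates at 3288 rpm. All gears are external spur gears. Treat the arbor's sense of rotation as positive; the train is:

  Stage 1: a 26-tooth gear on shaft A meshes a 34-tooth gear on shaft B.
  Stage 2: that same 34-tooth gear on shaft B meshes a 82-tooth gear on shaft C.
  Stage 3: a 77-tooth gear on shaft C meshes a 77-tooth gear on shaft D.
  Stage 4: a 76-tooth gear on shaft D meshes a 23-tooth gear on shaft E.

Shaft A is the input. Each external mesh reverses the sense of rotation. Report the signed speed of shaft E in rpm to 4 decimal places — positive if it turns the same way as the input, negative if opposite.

Stage 1 [26T→34T]: ω = 3288.0000×26/34 = 2514.3529 rpm, dir flips to −; running = −2514.3529
Stage 2 [34T→82T]: ω = 2514.3529×34/82 = 1042.5366 rpm, dir flips to +; running = +1042.5366
Stage 3 [77T→77T]: ω = 1042.5366×77/77 = 1042.5366 rpm, dir flips to −; running = −1042.5366
Stage 4 [76T→23T]: ω = 1042.5366×76/23 = 3444.9035 rpm, dir flips to +; running = +3444.9035

+3444.9035 rpm (same as input, |ω| = 3444.9035 rpm)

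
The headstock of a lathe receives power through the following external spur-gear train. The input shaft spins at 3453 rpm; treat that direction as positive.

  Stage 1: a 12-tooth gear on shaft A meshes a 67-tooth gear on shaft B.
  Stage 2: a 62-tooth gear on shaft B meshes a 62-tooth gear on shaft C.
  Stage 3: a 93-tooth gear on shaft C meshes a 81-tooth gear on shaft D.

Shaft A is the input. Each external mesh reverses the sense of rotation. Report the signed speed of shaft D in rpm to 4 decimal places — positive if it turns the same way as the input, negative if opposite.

Stage 1 [12T→67T]: ω = 3453.0000×12/67 = 618.4478 rpm, dir flips to −; running = −618.4478
Stage 2 [62T→62T]: ω = 618.4478×62/62 = 618.4478 rpm, dir flips to +; running = +618.4478
Stage 3 [93T→81T]: ω = 618.4478×93/81 = 710.0697 rpm, dir flips to −; running = −710.0697

-710.0697 rpm (opposite to input, |ω| = 710.0697 rpm)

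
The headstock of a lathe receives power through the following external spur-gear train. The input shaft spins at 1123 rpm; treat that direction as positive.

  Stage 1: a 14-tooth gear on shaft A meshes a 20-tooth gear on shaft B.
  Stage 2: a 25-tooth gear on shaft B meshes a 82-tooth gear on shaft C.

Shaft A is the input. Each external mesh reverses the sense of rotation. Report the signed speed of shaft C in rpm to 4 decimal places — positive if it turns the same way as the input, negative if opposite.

Stage 1 [14T→20T]: ω = 1123.0000×14/20 = 786.1000 rpm, dir flips to −; running = −786.1000
Stage 2 [25T→82T]: ω = 786.1000×25/82 = 239.6646 rpm, dir flips to +; running = +239.6646

+239.6646 rpm (same as input, |ω| = 239.6646 rpm)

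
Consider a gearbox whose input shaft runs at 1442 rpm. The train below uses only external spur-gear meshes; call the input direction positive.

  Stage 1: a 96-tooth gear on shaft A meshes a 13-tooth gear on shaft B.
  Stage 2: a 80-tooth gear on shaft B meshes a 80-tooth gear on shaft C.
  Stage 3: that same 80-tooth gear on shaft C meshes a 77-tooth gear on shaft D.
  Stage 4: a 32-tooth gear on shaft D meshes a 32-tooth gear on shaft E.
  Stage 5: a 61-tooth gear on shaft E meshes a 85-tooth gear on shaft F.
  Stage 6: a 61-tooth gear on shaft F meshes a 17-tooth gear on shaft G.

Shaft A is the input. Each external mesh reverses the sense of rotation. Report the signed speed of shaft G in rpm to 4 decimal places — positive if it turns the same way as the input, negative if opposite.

Stage 1 [96T→13T]: ω = 1442.0000×96/13 = 10648.6154 rpm, dir flips to −; running = −10648.6154
Stage 2 [80T→80T]: ω = 10648.6154×80/80 = 10648.6154 rpm, dir flips to +; running = +10648.6154
Stage 3 [80T→77T]: ω = 10648.6154×80/77 = 11063.4965 rpm, dir flips to −; running = −11063.4965
Stage 4 [32T→32T]: ω = 11063.4965×32/32 = 11063.4965 rpm, dir flips to +; running = +11063.4965
Stage 5 [61T→85T]: ω = 11063.4965×61/85 = 7939.6857 rpm, dir flips to −; running = −7939.6857
Stage 6 [61T→17T]: ω = 7939.6857×61/17 = 28489.4605 rpm, dir flips to +; running = +28489.4605

+28489.4605 rpm (same as input, |ω| = 28489.4605 rpm)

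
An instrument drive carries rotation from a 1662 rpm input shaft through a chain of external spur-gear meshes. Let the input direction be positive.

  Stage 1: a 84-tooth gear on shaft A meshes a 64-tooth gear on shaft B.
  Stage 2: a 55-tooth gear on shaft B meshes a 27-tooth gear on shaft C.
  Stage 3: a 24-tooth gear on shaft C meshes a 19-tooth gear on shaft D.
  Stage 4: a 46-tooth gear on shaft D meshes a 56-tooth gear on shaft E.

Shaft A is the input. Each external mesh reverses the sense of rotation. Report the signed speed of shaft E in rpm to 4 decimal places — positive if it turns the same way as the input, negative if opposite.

Stage 1 [84T→64T]: ω = 1662.0000×84/64 = 2181.3750 rpm, dir flips to −; running = −2181.3750
Stage 2 [55T→27T]: ω = 2181.3750×55/27 = 4443.5417 rpm, dir flips to +; running = +4443.5417
Stage 3 [24T→19T]: ω = 4443.5417×24/19 = 5612.8947 rpm, dir flips to −; running = −5612.8947
Stage 4 [46T→56T]: ω = 5612.8947×46/56 = 4610.5921 rpm, dir flips to +; running = +4610.5921

+4610.5921 rpm (same as input, |ω| = 4610.5921 rpm)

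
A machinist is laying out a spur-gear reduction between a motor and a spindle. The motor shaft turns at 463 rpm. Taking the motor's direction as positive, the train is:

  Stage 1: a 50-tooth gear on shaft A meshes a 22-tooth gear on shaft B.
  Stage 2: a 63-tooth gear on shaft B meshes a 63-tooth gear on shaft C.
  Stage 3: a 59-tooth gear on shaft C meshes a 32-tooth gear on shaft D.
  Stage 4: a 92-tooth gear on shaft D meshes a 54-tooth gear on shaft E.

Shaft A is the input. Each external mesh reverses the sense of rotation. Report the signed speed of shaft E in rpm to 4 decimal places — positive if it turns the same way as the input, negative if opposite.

+3305.4030 rpm (same as input, |ω| = 3305.4030 rpm)

Stage 1 [50T→22T]: ω = 463.0000×50/22 = 1052.2727 rpm, dir flips to −; running = −1052.2727
Stage 2 [63T→63T]: ω = 1052.2727×63/63 = 1052.2727 rpm, dir flips to +; running = +1052.2727
Stage 3 [59T→32T]: ω = 1052.2727×59/32 = 1940.1278 rpm, dir flips to −; running = −1940.1278
Stage 4 [92T→54T]: ω = 1940.1278×92/54 = 3305.4030 rpm, dir flips to +; running = +3305.4030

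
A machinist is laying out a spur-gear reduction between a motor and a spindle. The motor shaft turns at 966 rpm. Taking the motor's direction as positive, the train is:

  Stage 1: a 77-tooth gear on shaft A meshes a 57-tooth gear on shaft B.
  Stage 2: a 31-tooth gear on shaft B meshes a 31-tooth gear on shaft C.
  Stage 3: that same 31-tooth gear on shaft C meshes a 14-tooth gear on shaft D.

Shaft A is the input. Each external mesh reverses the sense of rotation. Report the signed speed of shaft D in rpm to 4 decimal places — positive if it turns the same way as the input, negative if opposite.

-2889.5263 rpm (opposite to input, |ω| = 2889.5263 rpm)

Stage 1 [77T→57T]: ω = 966.0000×77/57 = 1304.9474 rpm, dir flips to −; running = −1304.9474
Stage 2 [31T→31T]: ω = 1304.9474×31/31 = 1304.9474 rpm, dir flips to +; running = +1304.9474
Stage 3 [31T→14T]: ω = 1304.9474×31/14 = 2889.5263 rpm, dir flips to −; running = −2889.5263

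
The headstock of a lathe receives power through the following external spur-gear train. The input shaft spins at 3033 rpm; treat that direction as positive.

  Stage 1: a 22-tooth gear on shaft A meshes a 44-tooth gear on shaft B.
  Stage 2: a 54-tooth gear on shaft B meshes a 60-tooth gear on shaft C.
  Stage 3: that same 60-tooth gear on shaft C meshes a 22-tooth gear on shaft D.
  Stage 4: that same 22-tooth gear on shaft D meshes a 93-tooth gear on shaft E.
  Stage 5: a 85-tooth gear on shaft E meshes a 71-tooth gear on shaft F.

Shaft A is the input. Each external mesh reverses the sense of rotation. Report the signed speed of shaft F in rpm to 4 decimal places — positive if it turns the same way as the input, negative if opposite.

-1054.1776 rpm (opposite to input, |ω| = 1054.1776 rpm)

Stage 1 [22T→44T]: ω = 3033.0000×22/44 = 1516.5000 rpm, dir flips to −; running = −1516.5000
Stage 2 [54T→60T]: ω = 1516.5000×54/60 = 1364.8500 rpm, dir flips to +; running = +1364.8500
Stage 3 [60T→22T]: ω = 1364.8500×60/22 = 3722.3182 rpm, dir flips to −; running = −3722.3182
Stage 4 [22T→93T]: ω = 3722.3182×22/93 = 880.5484 rpm, dir flips to +; running = +880.5484
Stage 5 [85T→71T]: ω = 880.5484×85/71 = 1054.1776 rpm, dir flips to −; running = −1054.1776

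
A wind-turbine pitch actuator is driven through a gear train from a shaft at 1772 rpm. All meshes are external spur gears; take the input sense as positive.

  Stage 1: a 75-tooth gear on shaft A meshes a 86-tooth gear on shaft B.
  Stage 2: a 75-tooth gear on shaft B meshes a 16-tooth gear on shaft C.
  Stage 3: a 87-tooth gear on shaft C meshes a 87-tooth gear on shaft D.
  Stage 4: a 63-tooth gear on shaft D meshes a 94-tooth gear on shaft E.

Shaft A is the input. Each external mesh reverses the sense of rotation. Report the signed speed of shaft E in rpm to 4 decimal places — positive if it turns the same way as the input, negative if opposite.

+4854.9024 rpm (same as input, |ω| = 4854.9024 rpm)

Stage 1 [75T→86T]: ω = 1772.0000×75/86 = 1545.3488 rpm, dir flips to −; running = −1545.3488
Stage 2 [75T→16T]: ω = 1545.3488×75/16 = 7243.8227 rpm, dir flips to +; running = +7243.8227
Stage 3 [87T→87T]: ω = 7243.8227×87/87 = 7243.8227 rpm, dir flips to −; running = −7243.8227
Stage 4 [63T→94T]: ω = 7243.8227×63/94 = 4854.9024 rpm, dir flips to +; running = +4854.9024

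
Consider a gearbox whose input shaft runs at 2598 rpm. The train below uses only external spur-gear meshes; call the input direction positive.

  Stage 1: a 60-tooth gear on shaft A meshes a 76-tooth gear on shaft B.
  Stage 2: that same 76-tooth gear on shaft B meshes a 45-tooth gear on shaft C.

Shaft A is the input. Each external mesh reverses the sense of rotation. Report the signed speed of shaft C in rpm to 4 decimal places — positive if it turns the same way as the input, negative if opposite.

+3464.0000 rpm (same as input, |ω| = 3464.0000 rpm)

Stage 1 [60T→76T]: ω = 2598.0000×60/76 = 2051.0526 rpm, dir flips to −; running = −2051.0526
Stage 2 [76T→45T]: ω = 2051.0526×76/45 = 3464.0000 rpm, dir flips to +; running = +3464.0000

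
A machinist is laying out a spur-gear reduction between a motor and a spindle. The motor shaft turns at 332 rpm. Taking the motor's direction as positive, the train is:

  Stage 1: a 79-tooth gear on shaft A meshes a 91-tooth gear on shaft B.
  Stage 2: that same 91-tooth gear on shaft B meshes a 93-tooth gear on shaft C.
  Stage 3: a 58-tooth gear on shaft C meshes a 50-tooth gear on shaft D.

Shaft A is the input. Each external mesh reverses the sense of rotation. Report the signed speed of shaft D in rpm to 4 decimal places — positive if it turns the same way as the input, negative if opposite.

-327.1449 rpm (opposite to input, |ω| = 327.1449 rpm)

Stage 1 [79T→91T]: ω = 332.0000×79/91 = 288.2198 rpm, dir flips to −; running = −288.2198
Stage 2 [91T→93T]: ω = 288.2198×91/93 = 282.0215 rpm, dir flips to +; running = +282.0215
Stage 3 [58T→50T]: ω = 282.0215×58/50 = 327.1449 rpm, dir flips to −; running = −327.1449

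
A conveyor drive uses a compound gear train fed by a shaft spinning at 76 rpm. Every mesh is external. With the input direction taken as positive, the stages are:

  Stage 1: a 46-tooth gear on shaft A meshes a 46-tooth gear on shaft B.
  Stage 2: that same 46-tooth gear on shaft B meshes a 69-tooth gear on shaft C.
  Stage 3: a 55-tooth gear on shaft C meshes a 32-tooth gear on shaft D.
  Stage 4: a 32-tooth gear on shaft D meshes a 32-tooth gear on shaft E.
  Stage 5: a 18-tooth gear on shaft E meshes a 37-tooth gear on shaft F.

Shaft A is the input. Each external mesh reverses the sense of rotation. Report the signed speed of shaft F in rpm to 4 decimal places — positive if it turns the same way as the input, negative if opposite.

Stage 1 [46T→46T]: ω = 76.0000×46/46 = 76.0000 rpm, dir flips to −; running = −76.0000
Stage 2 [46T→69T]: ω = 76.0000×46/69 = 50.6667 rpm, dir flips to +; running = +50.6667
Stage 3 [55T→32T]: ω = 50.6667×55/32 = 87.0833 rpm, dir flips to −; running = −87.0833
Stage 4 [32T→32T]: ω = 87.0833×32/32 = 87.0833 rpm, dir flips to +; running = +87.0833
Stage 5 [18T→37T]: ω = 87.0833×18/37 = 42.3649 rpm, dir flips to −; running = −42.3649

-42.3649 rpm (opposite to input, |ω| = 42.3649 rpm)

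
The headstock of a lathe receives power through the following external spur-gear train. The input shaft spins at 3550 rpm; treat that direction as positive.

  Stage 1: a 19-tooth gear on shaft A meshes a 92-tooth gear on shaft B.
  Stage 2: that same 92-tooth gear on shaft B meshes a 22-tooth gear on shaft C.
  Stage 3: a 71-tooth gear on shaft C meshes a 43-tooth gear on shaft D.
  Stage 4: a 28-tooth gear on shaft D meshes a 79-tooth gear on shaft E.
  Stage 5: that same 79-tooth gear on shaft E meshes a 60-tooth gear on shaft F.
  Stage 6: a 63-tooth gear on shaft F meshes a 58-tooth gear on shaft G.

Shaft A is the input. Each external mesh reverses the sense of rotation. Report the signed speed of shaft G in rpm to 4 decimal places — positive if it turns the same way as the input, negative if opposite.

+2566.0700 rpm (same as input, |ω| = 2566.0700 rpm)

Stage 1 [19T→92T]: ω = 3550.0000×19/92 = 733.1522 rpm, dir flips to −; running = −733.1522
Stage 2 [92T→22T]: ω = 733.1522×92/22 = 3065.9091 rpm, dir flips to +; running = +3065.9091
Stage 3 [71T→43T]: ω = 3065.9091×71/43 = 5062.3150 rpm, dir flips to −; running = −5062.3150
Stage 4 [28T→79T]: ω = 5062.3150×28/79 = 1794.2382 rpm, dir flips to +; running = +1794.2382
Stage 5 [79T→60T]: ω = 1794.2382×79/60 = 2362.4137 rpm, dir flips to −; running = −2362.4137
Stage 6 [63T→58T]: ω = 2362.4137×63/58 = 2566.0700 rpm, dir flips to +; running = +2566.0700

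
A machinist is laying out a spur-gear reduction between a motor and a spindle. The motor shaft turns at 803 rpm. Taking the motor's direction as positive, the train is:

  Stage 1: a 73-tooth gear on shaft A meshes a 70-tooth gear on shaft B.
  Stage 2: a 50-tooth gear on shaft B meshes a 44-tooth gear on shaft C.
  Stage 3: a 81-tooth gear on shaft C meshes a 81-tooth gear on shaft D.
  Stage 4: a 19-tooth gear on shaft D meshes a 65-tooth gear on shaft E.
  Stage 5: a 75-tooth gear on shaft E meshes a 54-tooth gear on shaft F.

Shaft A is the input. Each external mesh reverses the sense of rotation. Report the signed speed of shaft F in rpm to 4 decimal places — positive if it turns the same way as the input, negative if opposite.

Stage 1 [73T→70T]: ω = 803.0000×73/70 = 837.4143 rpm, dir flips to −; running = −837.4143
Stage 2 [50T→44T]: ω = 837.4143×50/44 = 951.6071 rpm, dir flips to +; running = +951.6071
Stage 3 [81T→81T]: ω = 951.6071×81/81 = 951.6071 rpm, dir flips to −; running = −951.6071
Stage 4 [19T→65T]: ω = 951.6071×19/65 = 278.1621 rpm, dir flips to +; running = +278.1621
Stage 5 [75T→54T]: ω = 278.1621×75/54 = 386.3362 rpm, dir flips to −; running = −386.3362

-386.3362 rpm (opposite to input, |ω| = 386.3362 rpm)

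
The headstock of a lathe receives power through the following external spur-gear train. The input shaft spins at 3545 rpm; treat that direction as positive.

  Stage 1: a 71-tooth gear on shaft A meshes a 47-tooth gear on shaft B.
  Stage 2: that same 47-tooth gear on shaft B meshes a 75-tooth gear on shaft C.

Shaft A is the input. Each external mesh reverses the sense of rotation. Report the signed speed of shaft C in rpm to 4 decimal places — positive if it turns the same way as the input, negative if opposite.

+3355.9333 rpm (same as input, |ω| = 3355.9333 rpm)

Stage 1 [71T→47T]: ω = 3545.0000×71/47 = 5355.2128 rpm, dir flips to −; running = −5355.2128
Stage 2 [47T→75T]: ω = 5355.2128×47/75 = 3355.9333 rpm, dir flips to +; running = +3355.9333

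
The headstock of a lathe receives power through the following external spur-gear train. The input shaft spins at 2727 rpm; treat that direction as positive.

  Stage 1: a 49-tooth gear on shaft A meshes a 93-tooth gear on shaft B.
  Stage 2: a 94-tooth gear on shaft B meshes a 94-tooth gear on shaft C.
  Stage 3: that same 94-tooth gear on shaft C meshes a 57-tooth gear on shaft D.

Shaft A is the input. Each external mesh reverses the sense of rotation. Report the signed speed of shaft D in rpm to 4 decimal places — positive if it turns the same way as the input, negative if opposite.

Stage 1 [49T→93T]: ω = 2727.0000×49/93 = 1436.8065 rpm, dir flips to −; running = −1436.8065
Stage 2 [94T→94T]: ω = 1436.8065×94/94 = 1436.8065 rpm, dir flips to +; running = +1436.8065
Stage 3 [94T→57T]: ω = 1436.8065×94/57 = 2369.4703 rpm, dir flips to −; running = −2369.4703

-2369.4703 rpm (opposite to input, |ω| = 2369.4703 rpm)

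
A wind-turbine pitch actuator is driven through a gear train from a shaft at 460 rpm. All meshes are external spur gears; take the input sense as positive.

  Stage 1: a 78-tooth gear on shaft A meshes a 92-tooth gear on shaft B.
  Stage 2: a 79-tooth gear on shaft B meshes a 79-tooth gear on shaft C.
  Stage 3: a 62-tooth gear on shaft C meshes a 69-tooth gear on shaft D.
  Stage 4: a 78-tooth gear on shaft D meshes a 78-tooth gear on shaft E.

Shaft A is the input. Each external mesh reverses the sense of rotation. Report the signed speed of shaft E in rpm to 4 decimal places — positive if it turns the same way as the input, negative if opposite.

+350.4348 rpm (same as input, |ω| = 350.4348 rpm)

Stage 1 [78T→92T]: ω = 460.0000×78/92 = 390.0000 rpm, dir flips to −; running = −390.0000
Stage 2 [79T→79T]: ω = 390.0000×79/79 = 390.0000 rpm, dir flips to +; running = +390.0000
Stage 3 [62T→69T]: ω = 390.0000×62/69 = 350.4348 rpm, dir flips to −; running = −350.4348
Stage 4 [78T→78T]: ω = 350.4348×78/78 = 350.4348 rpm, dir flips to +; running = +350.4348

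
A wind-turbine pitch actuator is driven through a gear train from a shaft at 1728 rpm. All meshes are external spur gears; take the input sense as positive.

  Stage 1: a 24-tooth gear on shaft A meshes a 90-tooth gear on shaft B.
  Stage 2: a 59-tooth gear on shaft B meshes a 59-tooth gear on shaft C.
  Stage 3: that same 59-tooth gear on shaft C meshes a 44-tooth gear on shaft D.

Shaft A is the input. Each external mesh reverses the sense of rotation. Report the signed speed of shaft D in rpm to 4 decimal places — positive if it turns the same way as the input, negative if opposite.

Stage 1 [24T→90T]: ω = 1728.0000×24/90 = 460.8000 rpm, dir flips to −; running = −460.8000
Stage 2 [59T→59T]: ω = 460.8000×59/59 = 460.8000 rpm, dir flips to +; running = +460.8000
Stage 3 [59T→44T]: ω = 460.8000×59/44 = 617.8909 rpm, dir flips to −; running = −617.8909

-617.8909 rpm (opposite to input, |ω| = 617.8909 rpm)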